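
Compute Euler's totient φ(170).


Factor n: 170 = 2 × 5 × 17
φ(n) = n · ∏(1 - 1/p) over distinct primes p | n
φ(170) = 170 · (1 - 1/2) · (1 - 1/5) · (1 - 1/17) = 64

φ(170) = 64


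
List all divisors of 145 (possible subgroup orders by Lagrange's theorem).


Lagrange's theorem: |H| divides |G|
|G| = 145
Divisors of 145: 1, 5, 29, 145

Possible subgroup orders: {1, 5, 29, 145}


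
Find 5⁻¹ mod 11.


Use the extended Euclidean algorithm to write 1 = 5·s + 11·t; then s mod 11 is the inverse.
Euclidean algorithm:
  5 = 0·11 + 5
  11 = 2·5 + 1
  5 = 5·1 + 0
gcd(5,11) = 1
Back-substitution gives: 5·(-2) + 11·(1) = 1
So 5⁻¹ ≡ -2 ≡ 9 (mod 11)
Check: 5 × 9 = 45 ≡ 1 (mod 11) ✓

5⁻¹ ≡ 9 (mod 11)


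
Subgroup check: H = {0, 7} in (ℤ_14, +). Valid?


Subgroup test for H = {0, 7} in (ℤ_14, +):
(1) 0 ∈ H? Yes
(2) Closure: for all a,b ∈ H, (a+b) mod 14 ∈ H? Yes
(3) Inverses: for all a ∈ H, -a mod 14 ∈ H? Yes

Yes, H is a subgroup of ℤ_14


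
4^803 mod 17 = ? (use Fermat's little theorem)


Fermat's little theorem: if p is prime and gcd(a,p)=1, then a^(p-1) ≡ 1 (mod p)
p = 17 is prime, gcd(4,17) = 1
Reduce exponent: 803 mod 16 = 3
So 4^803 ≡ 4^3 (mod 17)
4^3 mod 17 = 13

4^803 ≡ 13 (mod 17)


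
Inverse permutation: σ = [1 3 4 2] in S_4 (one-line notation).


To find σ⁻¹, swap domain and range:
σ(1) = 1 → σ⁻¹(1) = 1
σ(2) = 3 → σ⁻¹(3) = 2
σ(3) = 4 → σ⁻¹(4) = 3
σ(4) = 2 → σ⁻¹(2) = 4

σ⁻¹ = [1 4 2 3]


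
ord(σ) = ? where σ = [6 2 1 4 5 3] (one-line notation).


Cycle decomposition: (1 6 3)
Cycle lengths: 3
Order = lcm(3) = 3

ord(σ) = 3


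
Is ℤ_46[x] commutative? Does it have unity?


ℤ_46 has zero divisors (2·23 ≡ 0), and these lift to constant zero divisors in ℤ_46[x]; so not an integral domain
Commutative: Yes
Integral domain: No
Has unity: Yes

ℤ_46[x]: Commutative=Yes, Unity=Yes


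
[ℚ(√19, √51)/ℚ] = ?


[ℚ(√19,√51):ℚ] = [ℚ(√19,√51):ℚ(√19)]·[ℚ(√19):ℚ] = 2·2 = 4

[ℚ(√19, √51)/ℚ] = 4


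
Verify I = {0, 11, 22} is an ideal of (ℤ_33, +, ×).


Check ideal conditions for I = {0, 11, 22} in ℤ_33:
(1) I is an additive subgroup? Yes
(2) For r ∈ ℤ_33 and a ∈ I: r·a ∈ I? Yes

Yes, I is an ideal of ℤ_33


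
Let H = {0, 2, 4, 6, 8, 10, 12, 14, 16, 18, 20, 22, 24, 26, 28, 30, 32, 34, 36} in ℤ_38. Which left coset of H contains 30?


30 + H = {30 + h (mod 38) : h ∈ H}
30+0=30, 30+2=32, 30+4=34, 30+6=36, 30+8=0, 30+10=2, 30+12=4, 30+14=6, 30+16=8, 30+18=10, 30+20=12, 30+22=14, 30+24=16, 30+26=18, 30+28=20, 30+30=22, 30+32=24, 30+34=26, 30+36=28
30 + H = {0, 2, 4, 6, 8, 10, 12, 14, 16, 18, 20, 22, 24, 26, 28, 30, 32, 34, 36} = 0 + H

30 + H = {0, 2, 4, 6, 8, 10, 12, 14, 16, 18, 20, 22, 24, 26, 28, 30, 32, 34, 36}


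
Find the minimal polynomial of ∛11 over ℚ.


∛11 satisfies x³ - 11 = 0, irreducible over ℚ (no rational root; 11 is not a perfect cube)

Minimal polynomial: x³ - 11


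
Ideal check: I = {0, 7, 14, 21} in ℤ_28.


Check ideal conditions for I = {0, 7, 14, 21} in ℤ_28:
(1) I is an additive subgroup? Yes
(2) For r ∈ ℤ_28 and a ∈ I: r·a ∈ I? Yes

Yes, I is an ideal of ℤ_28


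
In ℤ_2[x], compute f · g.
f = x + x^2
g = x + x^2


Expand and collect like terms; reduce coefficients mod 2:
x^0: 0·0 = 0 ≡ 0 (mod 2)
x^1: 0·1 + 1·0 = 0 ≡ 0 (mod 2)
x^2: 0·1 + 1·1 + 1·0 = 1 ≡ 1 (mod 2)
x^3: 1·1 + 1·1 = 2 ≡ 0 (mod 2)
x^4: 1·1 = 1 ≡ 1 (mod 2)
Result: x^2 + x^4

f · g = x^2 + x^4


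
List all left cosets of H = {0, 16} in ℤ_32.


H = {0, 16}, |H| = 2
Number of cosets = |G|/|H| = 32/2 = 16
0 + H = {0, 16}
1 + H = {1, 17}
2 + H = {2, 18}
3 + H = {3, 19}
4 + H = {4, 20}
5 + H = {5, 21}
6 + H = {6, 22}
7 + H = {7, 23}
8 + H = {8, 24}
9 + H = {9, 25}
10 + H = {10, 26}
11 + H = {11, 27}
12 + H = {12, 28}
13 + H = {13, 29}
14 + H = {14, 30}
15 + H = {15, 31}

Cosets: 0+H={0,16}; 1+H={1,17}; 2+H={2,18}; 3+H={3,19}; 4+H={4,20}; 5+H={5,21}; 6+H={6,22}; 7+H={7,23}; 8+H={8,24}; 9+H={9,25}; 10+H={10,26}; 11+H={11,27}; 12+H={12,28}; 13+H={13,29}; 14+H={14,30}; 15+H={15,31}


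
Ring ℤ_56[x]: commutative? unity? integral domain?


ℤ_56 has zero divisors (2·28 ≡ 0), and these lift to constant zero divisors in ℤ_56[x]; so not an integral domain
Commutative: Yes
Integral domain: No
Has unity: Yes

ℤ_56[x]: Commutative=Yes, Unity=Yes


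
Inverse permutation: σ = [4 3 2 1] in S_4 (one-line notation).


To find σ⁻¹, swap domain and range:
σ(1) = 4 → σ⁻¹(4) = 1
σ(2) = 3 → σ⁻¹(3) = 2
σ(3) = 2 → σ⁻¹(2) = 3
σ(4) = 1 → σ⁻¹(1) = 4

σ⁻¹ = [4 3 2 1]


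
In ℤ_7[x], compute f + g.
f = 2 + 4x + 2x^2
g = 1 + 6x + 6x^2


Add coefficients mod 7:
x^0: 2 + 1 = 3 (mod 7)
x^1: 4 + 6 = 3 (mod 7)
x^2: 2 + 6 = 1 (mod 7)
Result: 3 + 3x + x^2

f + g = 3 + 3x + x^2


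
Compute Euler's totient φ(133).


Factor n: 133 = 7 × 19
φ(n) = n · ∏(1 - 1/p) over distinct primes p | n
φ(133) = 133 · (1 - 1/7) · (1 - 1/19) = 108

φ(133) = 108


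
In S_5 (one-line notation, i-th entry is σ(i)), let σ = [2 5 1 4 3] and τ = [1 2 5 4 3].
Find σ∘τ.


σ∘τ: apply τ first, then σ
1 →τ 1 →σ 2
2 →τ 2 →σ 5
3 →τ 5 →σ 3
4 →τ 4 →σ 4
5 →τ 3 →σ 1

σ∘τ = [2 5 3 4 1]


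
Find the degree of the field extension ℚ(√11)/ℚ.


√11 has minimal polynomial x² - 11 (irreducible over ℚ since 11 is squarefree)

[ℚ(√11)/ℚ] = 2


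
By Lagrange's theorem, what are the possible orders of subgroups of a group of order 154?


Lagrange's theorem: |H| divides |G|
|G| = 154
Divisors of 154: 1, 2, 7, 11, 14, 22, 77, 154

Possible subgroup orders: {1, 2, 7, 11, 14, 22, 77, 154}


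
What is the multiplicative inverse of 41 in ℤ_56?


Use the extended Euclidean algorithm to write 1 = 41·s + 56·t; then s mod 56 is the inverse.
Euclidean algorithm:
  41 = 0·56 + 41
  56 = 1·41 + 15
  41 = 2·15 + 11
  15 = 1·11 + 4
  11 = 2·4 + 3
  4 = 1·3 + 1
  3 = 3·1 + 0
gcd(41,56) = 1
Back-substitution gives: 41·(-15) + 56·(11) = 1
So 41⁻¹ ≡ -15 ≡ 41 (mod 56)
Check: 41 × 41 = 1681 ≡ 1 (mod 56) ✓

41⁻¹ ≡ 41 (mod 56)


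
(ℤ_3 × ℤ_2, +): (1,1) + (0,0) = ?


Operation: componentwise addition mod (3, 2)
(1,1) + (0,0) = ((a₁+b₁) mod 3, (a₂+b₂) mod 2) with a = (1,1), b = (0,0)

(1,1) + (0,0) = (1,1)


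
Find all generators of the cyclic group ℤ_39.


g generates ℤ_n iff gcd(g,n) = 1
Prime factors of 39: 3, 13
Generators are g ∈ {1,...,38} not divisible by any of these primes.
Generators: {1, 2, 4, 5, 7, 8, 10, 11, 14, 16, 17, 19, 20, 22, 23, 25, 28, 29, 31, 32, 34, 35, 37, 38}
Number of generators = φ(39) = 24

Generators of ℤ_39 = {1, 2, 4, 5, 7, 8, 10, 11, 14, 16, 17, 19, 20, 22, 23, 25, 28, 29, 31, 32, 34, 35, 37, 38}


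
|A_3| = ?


|A_n| = n!/2 (even permutations)
|A_3| = 3!/2 = 6/2 = 3

|A_3| = 3


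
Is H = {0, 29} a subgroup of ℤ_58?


Subgroup test for H = {0, 29} in (ℤ_58, +):
(1) 0 ∈ H? Yes
(2) Closure: for all a,b ∈ H, (a+b) mod 58 ∈ H? Yes
(3) Inverses: for all a ∈ H, -a mod 58 ∈ H? Yes

Yes, H is a subgroup of ℤ_58


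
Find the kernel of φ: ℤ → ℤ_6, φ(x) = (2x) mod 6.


Kernel = preimage of identity
ker(φ) = {x ∈ ℤ : 2x ≡ 0 (mod 6)}. gcd(2,6) = 2, so 2x ≡ 0 (mod 6) ⟺ x ≡ 0 (mod 6/2 = 3). Hence ker(φ) = 3ℤ

ker(φ) = 3ℤ


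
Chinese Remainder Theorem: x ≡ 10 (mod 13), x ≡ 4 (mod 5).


m₁ = 13, m₂ = 5, gcd = 1, so CRT applies. M = m₁·m₂ = 65
Let M₁ = M/m₁ = 5, M₂ = M/m₂ = 13
Find y₁ ≡ M₁⁻¹ (mod m₁): 5⁻¹ ≡ 8 (mod 13)
Find y₂ ≡ M₂⁻¹ (mod m₂): 13⁻¹ ≡ 2 (mod 5)
x = a₁·M₁·y₁ + a₂·M₂·y₂ = 10·5·8 + 4·13·2 = 504
Reduce mod 65: x ≡ 49
Check: 49 mod 13 = 10 ✓, 49 mod 5 = 4 ✓

x ≡ 49 (mod 65)


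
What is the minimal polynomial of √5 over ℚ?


√5 satisfies x² - 5 = 0, irreducible over ℚ since 5 is squarefree

Minimal polynomial: x² - 5


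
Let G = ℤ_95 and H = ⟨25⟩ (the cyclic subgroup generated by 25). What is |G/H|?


|⟨25⟩| = n / gcd(25, 95) = 95 / 5 = 19
H is normal (ℤ_95 is abelian).
|G/H| = |G| / |H| = 95 / 19 = 5

|G/H| = 5


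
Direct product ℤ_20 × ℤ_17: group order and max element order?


|ℤ_20 × ℤ_17| = 20 × 17 = 340
Max element order = lcm(20,17) = 340
Cyclic? Yes (gcd=1)

|ℤ_20×ℤ_17| = 340, max element order = 340


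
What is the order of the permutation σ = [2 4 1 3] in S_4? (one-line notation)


Cycle decomposition: (1 2 4 3)
Cycle lengths: 4
Order = lcm(4) = 4

ord(σ) = 4


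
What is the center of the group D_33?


Z(G) = {g ∈ G | gx = xg for all x ∈ G}
For odd n, Z(D_n) = {e}: no nontrivial rotation commutes with all reflections

Z(D_33) = {e}


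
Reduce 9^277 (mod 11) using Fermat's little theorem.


Fermat's little theorem: if p is prime and gcd(a,p)=1, then a^(p-1) ≡ 1 (mod p)
p = 11 is prime, gcd(9,11) = 1
Reduce exponent: 277 mod 10 = 7
So 9^277 ≡ 9^7 (mod 11)
9^7 mod 11 = 4

9^277 ≡ 4 (mod 11)


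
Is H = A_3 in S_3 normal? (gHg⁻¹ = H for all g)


H = A_3 in S_3
A_3 has index 2 in S_3, and every subgroup of index 2 is normal

Yes, normal subgroup


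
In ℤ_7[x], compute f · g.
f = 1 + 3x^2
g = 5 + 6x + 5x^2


Expand and collect like terms; reduce coefficients mod 7:
x^0: 1·5 = 5 ≡ 5 (mod 7)
x^1: 1·6 + 0·5 = 6 ≡ 6 (mod 7)
x^2: 1·5 + 0·6 + 3·5 = 20 ≡ 6 (mod 7)
x^3: 0·5 + 3·6 = 18 ≡ 4 (mod 7)
x^4: 3·5 = 15 ≡ 1 (mod 7)
Result: 5 + 6x + 6x^2 + 4x^3 + x^4

f · g = 5 + 6x + 6x^2 + 4x^3 + x^4


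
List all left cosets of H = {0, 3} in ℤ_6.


H = {0, 3}, |H| = 2
Number of cosets = |G|/|H| = 6/2 = 3
0 + H = {0, 3}
1 + H = {1, 4}
2 + H = {2, 5}

Cosets: 0+H={0,3}; 1+H={1,4}; 2+H={2,5}


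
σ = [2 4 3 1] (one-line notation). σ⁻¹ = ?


To find σ⁻¹, swap domain and range:
σ(1) = 2 → σ⁻¹(2) = 1
σ(2) = 4 → σ⁻¹(4) = 2
σ(3) = 3 → σ⁻¹(3) = 3
σ(4) = 1 → σ⁻¹(1) = 4

σ⁻¹ = [4 1 3 2]


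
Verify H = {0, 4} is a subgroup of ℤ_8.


Subgroup test for H = {0, 4} in (ℤ_8, +):
(1) 0 ∈ H? Yes
(2) Closure: for all a,b ∈ H, (a+b) mod 8 ∈ H? Yes
(3) Inverses: for all a ∈ H, -a mod 8 ∈ H? Yes

Yes, H is a subgroup of ℤ_8


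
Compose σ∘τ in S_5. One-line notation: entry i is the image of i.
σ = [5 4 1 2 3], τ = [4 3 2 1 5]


σ∘τ: apply τ first, then σ
1 →τ 4 →σ 2
2 →τ 3 →σ 1
3 →τ 2 →σ 4
4 →τ 1 →σ 5
5 →τ 5 →σ 3

σ∘τ = [2 1 4 5 3]


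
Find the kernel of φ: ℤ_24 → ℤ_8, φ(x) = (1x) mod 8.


Kernel = preimage of identity
ker(φ) = {x ∈ ℤ_24 : 1x ≡ 0 (mod 8)}. Since 8 | 24, φ is well-defined. The kernel is the cyclic subgroup ⟨8⟩ of ℤ_24 (order 3), i.e. {0, 8, 16}

ker(φ) = {0, 8, 16}


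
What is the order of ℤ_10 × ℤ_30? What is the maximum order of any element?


|ℤ_10 × ℤ_30| = 10 × 30 = 300
Max element order = lcm(10,30) = 30
Cyclic? No (gcd=10)

|ℤ_10×ℤ_30| = 300, max element order = 30


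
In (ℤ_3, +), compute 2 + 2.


Operation: addition mod 3
2 + 2 = (a + b) mod 3 with a = 2, b = 2

2 + 2 = 1


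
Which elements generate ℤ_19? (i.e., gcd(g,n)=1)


g generates ℤ_n iff gcd(g,n) = 1
Prime factors of 19: 19
Generators are g ∈ {1,...,18} not divisible by any of these primes.
Generators: {1, 2, 3, 4, 5, 6, 7, 8, 9, 10, 11, 12, 13, 14, 15, 16, 17, 18}
Number of generators = φ(19) = 18

Generators of ℤ_19 = {1, 2, 3, 4, 5, 6, 7, 8, 9, 10, 11, 12, 13, 14, 15, 16, 17, 18}


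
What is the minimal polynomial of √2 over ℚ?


√2 satisfies x² - 2 = 0, irreducible over ℚ since 2 is squarefree

Minimal polynomial: x² - 2


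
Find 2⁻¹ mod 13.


Use the extended Euclidean algorithm to write 1 = 2·s + 13·t; then s mod 13 is the inverse.
Euclidean algorithm:
  2 = 0·13 + 2
  13 = 6·2 + 1
  2 = 2·1 + 0
gcd(2,13) = 1
Back-substitution gives: 2·(-6) + 13·(1) = 1
So 2⁻¹ ≡ -6 ≡ 7 (mod 13)
Check: 2 × 7 = 14 ≡ 1 (mod 13) ✓

2⁻¹ ≡ 7 (mod 13)


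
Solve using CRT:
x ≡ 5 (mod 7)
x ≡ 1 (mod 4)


m₁ = 7, m₂ = 4, gcd = 1, so CRT applies. M = m₁·m₂ = 28
Let M₁ = M/m₁ = 4, M₂ = M/m₂ = 7
Find y₁ ≡ M₁⁻¹ (mod m₁): 4⁻¹ ≡ 2 (mod 7)
Find y₂ ≡ M₂⁻¹ (mod m₂): 7⁻¹ ≡ 3 (mod 4)
x = a₁·M₁·y₁ + a₂·M₂·y₂ = 5·4·2 + 1·7·3 = 61
Reduce mod 28: x ≡ 5
Check: 5 mod 7 = 5 ✓, 5 mod 4 = 1 ✓

x ≡ 5 (mod 28)


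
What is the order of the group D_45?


|D_n| = 2n (n rotations and n reflections)
|D_45| = 2×45 = 90

|D_45| = 90


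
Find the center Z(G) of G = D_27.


Z(G) = {g ∈ G | gx = xg for all x ∈ G}
For odd n, Z(D_n) = {e}: no nontrivial rotation commutes with all reflections

Z(D_27) = {e}


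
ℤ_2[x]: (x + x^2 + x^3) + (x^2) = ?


Add coefficients mod 2:
x^0: 0 + 0 = 0 (mod 2)
x^1: 1 + 0 = 1 (mod 2)
x^2: 1 + 1 = 0 (mod 2)
x^3: 1 + 0 = 1 (mod 2)
Result: x + x^3

f + g = x + x^3


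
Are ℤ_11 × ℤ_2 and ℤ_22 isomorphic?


Comparing ℤ_11 × ℤ_2 and ℤ_22:
gcd(11,2) = 1, so ℤ_11 × ℤ_2 ≅ ℤ_22 (CRT)

Yes, ℤ_11 × ℤ_2 ≅ ℤ_22


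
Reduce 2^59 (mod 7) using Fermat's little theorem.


Fermat's little theorem: if p is prime and gcd(a,p)=1, then a^(p-1) ≡ 1 (mod p)
p = 7 is prime, gcd(2,7) = 1
Reduce exponent: 59 mod 6 = 5
So 2^59 ≡ 2^5 (mod 7)
2^5 mod 7 = 4

2^59 ≡ 4 (mod 7)


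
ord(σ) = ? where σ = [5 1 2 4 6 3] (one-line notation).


Cycle decomposition: (1 5 6 3 2)
Cycle lengths: 5
Order = lcm(5) = 5

ord(σ) = 5


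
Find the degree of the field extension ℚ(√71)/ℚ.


√71 has minimal polynomial x² - 71 (irreducible over ℚ since 71 is squarefree)

[ℚ(√71)/ℚ] = 2


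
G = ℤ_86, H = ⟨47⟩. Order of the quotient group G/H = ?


|⟨47⟩| = n / gcd(47, 86) = 86 / 1 = 86
H is normal (ℤ_86 is abelian).
|G/H| = |G| / |H| = 86 / 86 = 1

|G/H| = 1


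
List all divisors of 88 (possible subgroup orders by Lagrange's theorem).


Lagrange's theorem: |H| divides |G|
|G| = 88
Divisors of 88: 1, 2, 4, 8, 11, 22, 44, 88

Possible subgroup orders: {1, 2, 4, 8, 11, 22, 44, 88}


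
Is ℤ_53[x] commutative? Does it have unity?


ℤ_53 is a field (n prime), so ℤ_53[x] is a commutative integral domain with unity
Commutative: Yes
Integral domain: Yes
Has unity: Yes

ℤ_53[x]: Commutative=Yes, Unity=Yes


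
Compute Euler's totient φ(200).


Factor n: 200 = 2^3 × 5^2
φ(n) = n · ∏(1 - 1/p) over distinct primes p | n
φ(200) = 200 · (1 - 1/2) · (1 - 1/5) = 80

φ(200) = 80


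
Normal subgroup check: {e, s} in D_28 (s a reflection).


H = {e, s} in D_28 (s a reflection)
r·s·r⁻¹ = sr⁻² ≠ s for n ≥ 3, so {e, s} is not closed under conjugation

No, not a normal subgroup


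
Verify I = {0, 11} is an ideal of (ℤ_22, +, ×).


Check ideal conditions for I = {0, 11} in ℤ_22:
(1) I is an additive subgroup? Yes
(2) For r ∈ ℤ_22 and a ∈ I: r·a ∈ I? Yes

Yes, I is an ideal of ℤ_22


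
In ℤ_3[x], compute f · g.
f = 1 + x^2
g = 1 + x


Expand and collect like terms; reduce coefficients mod 3:
x^0: 1·1 = 1 ≡ 1 (mod 3)
x^1: 1·1 + 0·1 = 1 ≡ 1 (mod 3)
x^2: 0·1 + 1·1 = 1 ≡ 1 (mod 3)
x^3: 1·1 = 1 ≡ 1 (mod 3)
Result: 1 + x + x^2 + x^3

f · g = 1 + x + x^2 + x^3


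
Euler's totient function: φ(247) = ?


Factor n: 247 = 13 × 19
φ(n) = n · ∏(1 - 1/p) over distinct primes p | n
φ(247) = 247 · (1 - 1/13) · (1 - 1/19) = 216

φ(247) = 216


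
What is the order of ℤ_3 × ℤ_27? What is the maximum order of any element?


|ℤ_3 × ℤ_27| = 3 × 27 = 81
Max element order = lcm(3,27) = 27
Cyclic? No (gcd=3)

|ℤ_3×ℤ_27| = 81, max element order = 27


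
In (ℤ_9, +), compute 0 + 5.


Operation: addition mod 9
0 + 5 = (a + b) mod 9 with a = 0, b = 5

0 + 5 = 5


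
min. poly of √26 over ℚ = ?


√26 satisfies x² - 26 = 0, irreducible over ℚ since 26 is squarefree

Minimal polynomial: x² - 26


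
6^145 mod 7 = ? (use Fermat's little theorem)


Fermat's little theorem: if p is prime and gcd(a,p)=1, then a^(p-1) ≡ 1 (mod p)
p = 7 is prime, gcd(6,7) = 1
Reduce exponent: 145 mod 6 = 1
So 6^145 ≡ 6^1 (mod 7)
6^1 mod 7 = 6

6^145 ≡ 6 (mod 7)


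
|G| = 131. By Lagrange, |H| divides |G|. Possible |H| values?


Lagrange's theorem: |H| divides |G|
|G| = 131
Divisors of 131: 1, 131

Possible subgroup orders: {1, 131}


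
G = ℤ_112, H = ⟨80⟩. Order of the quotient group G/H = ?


|⟨80⟩| = n / gcd(80, 112) = 112 / 16 = 7
H is normal (ℤ_112 is abelian).
|G/H| = |G| / |H| = 112 / 7 = 16

|G/H| = 16


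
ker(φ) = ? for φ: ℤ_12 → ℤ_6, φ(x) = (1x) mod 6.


Kernel = preimage of identity
ker(φ) = {x ∈ ℤ_12 : 1x ≡ 0 (mod 6)}. Since 6 | 12, φ is well-defined. The kernel is the cyclic subgroup ⟨6⟩ of ℤ_12 (order 2), i.e. {0, 6}

ker(φ) = {0, 6}


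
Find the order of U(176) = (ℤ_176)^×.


U(n) is the group of units mod n; |U(n)| = φ(n)
|U(176)| = φ(176) = 80

|U(176) = (ℤ_176)^×| = 80


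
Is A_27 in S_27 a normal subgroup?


H = A_27 in S_27
A_27 has index 2 in S_27, and every subgroup of index 2 is normal

Yes, normal subgroup


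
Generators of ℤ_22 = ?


g generates ℤ_n iff gcd(g,n) = 1
Prime factors of 22: 2, 11
Generators are g ∈ {1,...,21} not divisible by any of these primes.
Generators: {1, 3, 5, 7, 9, 13, 15, 17, 19, 21}
Number of generators = φ(22) = 10

Generators of ℤ_22 = {1, 3, 5, 7, 9, 13, 15, 17, 19, 21}


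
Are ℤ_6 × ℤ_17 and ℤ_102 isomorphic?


Comparing ℤ_6 × ℤ_17 and ℤ_102:
gcd(6,17) = 1, so ℤ_6 × ℤ_17 ≅ ℤ_102 (CRT)

Yes, ℤ_6 × ℤ_17 ≅ ℤ_102


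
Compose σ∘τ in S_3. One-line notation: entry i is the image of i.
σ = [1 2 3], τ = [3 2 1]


σ∘τ: apply τ first, then σ
1 →τ 3 →σ 3
2 →τ 2 →σ 2
3 →τ 1 →σ 1

σ∘τ = [3 2 1]


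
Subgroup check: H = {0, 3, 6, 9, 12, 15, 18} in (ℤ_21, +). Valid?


Subgroup test for H = {0, 3, 6, 9, 12, 15, 18} in (ℤ_21, +):
(1) 0 ∈ H? Yes
(2) Closure: for all a,b ∈ H, (a+b) mod 21 ∈ H? Yes
(3) Inverses: for all a ∈ H, -a mod 21 ∈ H? Yes

Yes, H is a subgroup of ℤ_21


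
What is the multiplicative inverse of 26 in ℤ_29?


Use the extended Euclidean algorithm to write 1 = 26·s + 29·t; then s mod 29 is the inverse.
Euclidean algorithm:
  26 = 0·29 + 26
  29 = 1·26 + 3
  26 = 8·3 + 2
  3 = 1·2 + 1
  2 = 2·1 + 0
gcd(26,29) = 1
Back-substitution gives: 26·(-10) + 29·(9) = 1
So 26⁻¹ ≡ -10 ≡ 19 (mod 29)
Check: 26 × 19 = 494 ≡ 1 (mod 29) ✓

26⁻¹ ≡ 19 (mod 29)


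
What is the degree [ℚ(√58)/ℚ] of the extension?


√58 has minimal polynomial x² - 58 (irreducible over ℚ since 58 is squarefree)

[ℚ(√58)/ℚ] = 2


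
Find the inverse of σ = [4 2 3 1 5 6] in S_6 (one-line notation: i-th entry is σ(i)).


To find σ⁻¹, swap domain and range:
σ(1) = 4 → σ⁻¹(4) = 1
σ(2) = 2 → σ⁻¹(2) = 2
σ(3) = 3 → σ⁻¹(3) = 3
σ(4) = 1 → σ⁻¹(1) = 4
σ(5) = 5 → σ⁻¹(5) = 5
σ(6) = 6 → σ⁻¹(6) = 6

σ⁻¹ = [4 2 3 1 5 6]


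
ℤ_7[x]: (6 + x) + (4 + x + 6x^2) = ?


Add coefficients mod 7:
x^0: 6 + 4 = 3 (mod 7)
x^1: 1 + 1 = 2 (mod 7)
x^2: 0 + 6 = 6 (mod 7)
Result: 3 + 2x + 6x^2

f + g = 3 + 2x + 6x^2


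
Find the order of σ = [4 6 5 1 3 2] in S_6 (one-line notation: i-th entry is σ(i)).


Cycle decomposition: (1 4) (2 6) (3 5)
Cycle lengths: 2, 2, 2
Order = lcm(2, 2, 2) = 2

ord(σ) = 2


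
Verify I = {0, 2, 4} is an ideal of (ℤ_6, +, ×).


Check ideal conditions for I = {0, 2, 4} in ℤ_6:
(1) I is an additive subgroup? Yes
(2) For r ∈ ℤ_6 and a ∈ I: r·a ∈ I? Yes

Yes, I is an ideal of ℤ_6


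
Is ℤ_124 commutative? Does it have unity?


ℤ_124 is a commutative ring with unity 1; 124 = 2×62 is composite, so 2·62 ≡ 0 gives zero divisors (not an integral domain)
Commutative: Yes
Integral domain: No
Has unity: Yes

ℤ_124: Commutative=Yes, Unity=Yes


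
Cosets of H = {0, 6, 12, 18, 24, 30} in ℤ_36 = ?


H = {0, 6, 12, 18, 24, 30}, |H| = 6
Number of cosets = |G|/|H| = 36/6 = 6
0 + H = {0, 6, 12, 18, 24, 30}
1 + H = {1, 7, 13, 19, 25, 31}
2 + H = {2, 8, 14, 20, 26, 32}
3 + H = {3, 9, 15, 21, 27, 33}
4 + H = {4, 10, 16, 22, 28, 34}
5 + H = {5, 11, 17, 23, 29, 35}

Cosets: 0+H={0,6,12,18,24,30}; 1+H={1,7,13,19,25,31}; 2+H={2,8,14,20,26,32}; 3+H={3,9,15,21,27,33}; 4+H={4,10,16,22,28,34}; 5+H={5,11,17,23,29,35}


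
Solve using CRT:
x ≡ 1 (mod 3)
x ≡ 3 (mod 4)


m₁ = 3, m₂ = 4, gcd = 1, so CRT applies. M = m₁·m₂ = 12
Let M₁ = M/m₁ = 4, M₂ = M/m₂ = 3
Find y₁ ≡ M₁⁻¹ (mod m₁): 4⁻¹ ≡ 1 (mod 3)
Find y₂ ≡ M₂⁻¹ (mod m₂): 3⁻¹ ≡ 3 (mod 4)
x = a₁·M₁·y₁ + a₂·M₂·y₂ = 1·4·1 + 3·3·3 = 31
Reduce mod 12: x ≡ 7
Check: 7 mod 3 = 1 ✓, 7 mod 4 = 3 ✓

x ≡ 7 (mod 12)


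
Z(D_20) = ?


Z(G) = {g ∈ G | gx = xg for all x ∈ G}
For even n, Z(D_n) = {e, r^(n/2)}: the 180° rotation r^10 commutes with every reflection and rotation

Z(D_20) = {e, r^10}


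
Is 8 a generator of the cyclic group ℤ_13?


g generates ℤ_n iff gcd(g, n) = 1
gcd(8, 13) = 1
Since gcd = 1, 8 is a generator.

Yes, 8 generates ℤ_13


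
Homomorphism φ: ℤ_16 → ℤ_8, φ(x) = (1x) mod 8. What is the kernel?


Kernel = preimage of identity
ker(φ) = {x ∈ ℤ_16 : 1x ≡ 0 (mod 8)}. Since 8 | 16, φ is well-defined. The kernel is the cyclic subgroup ⟨8⟩ of ℤ_16 (order 2), i.e. {0, 8}

ker(φ) = {0, 8}


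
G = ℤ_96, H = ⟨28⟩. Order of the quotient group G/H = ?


|⟨28⟩| = n / gcd(28, 96) = 96 / 4 = 24
H is normal (ℤ_96 is abelian).
|G/H| = |G| / |H| = 96 / 24 = 4

|G/H| = 4


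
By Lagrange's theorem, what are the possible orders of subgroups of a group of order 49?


Lagrange's theorem: |H| divides |G|
|G| = 49
Divisors of 49: 1, 7, 49

Possible subgroup orders: {1, 7, 49}


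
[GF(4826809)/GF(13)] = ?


GF(4826809) = GF(13^6), so the extension degree is 6

[GF(4826809)/GF(13)] = 6


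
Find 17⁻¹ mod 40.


Use the extended Euclidean algorithm to write 1 = 17·s + 40·t; then s mod 40 is the inverse.
Euclidean algorithm:
  17 = 0·40 + 17
  40 = 2·17 + 6
  17 = 2·6 + 5
  6 = 1·5 + 1
  5 = 5·1 + 0
gcd(17,40) = 1
Back-substitution gives: 17·(-7) + 40·(3) = 1
So 17⁻¹ ≡ -7 ≡ 33 (mod 40)
Check: 17 × 33 = 561 ≡ 1 (mod 40) ✓

17⁻¹ ≡ 33 (mod 40)


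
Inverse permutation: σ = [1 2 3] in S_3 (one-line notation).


To find σ⁻¹, swap domain and range:
σ(1) = 1 → σ⁻¹(1) = 1
σ(2) = 2 → σ⁻¹(2) = 2
σ(3) = 3 → σ⁻¹(3) = 3

σ⁻¹ = [1 2 3]


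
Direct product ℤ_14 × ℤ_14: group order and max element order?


|ℤ_14 × ℤ_14| = 14 × 14 = 196
Max element order = lcm(14,14) = 14
Cyclic? No (gcd=14)

|ℤ_14×ℤ_14| = 196, max element order = 14


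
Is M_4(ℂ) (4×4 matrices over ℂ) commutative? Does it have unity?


Matrix multiplication is non-commutative for n ≥ 2; the identity matrix I is the unity; singular matrices give zero divisors, so not an integral domain
Commutative: No
Integral domain: No
Has unity: Yes

M_4(ℂ) (4×4 matrices over ℂ): Commutative=No, Unity=Yes


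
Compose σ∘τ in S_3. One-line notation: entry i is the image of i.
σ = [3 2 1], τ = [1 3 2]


σ∘τ: apply τ first, then σ
1 →τ 1 →σ 3
2 →τ 3 →σ 1
3 →τ 2 →σ 2

σ∘τ = [3 1 2]


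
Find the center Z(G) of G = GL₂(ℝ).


Z(G) = {g ∈ G | gx = xg for all x ∈ G}
Only scalar multiples of the identity commute with all invertible matrices

Z(GL₂(ℝ)) = {aI : a ∈ ℝ, a ≠ 0}


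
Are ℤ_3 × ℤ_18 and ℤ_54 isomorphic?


Comparing ℤ_3 × ℤ_18 and ℤ_54:
gcd(3,18) = 3 ≠ 1. Max element order in ℤ_3×ℤ_18 is lcm(3,18) = 18 < 54, so it has no element of order 54

No, ℤ_3 × ℤ_18 ≇ ℤ_54


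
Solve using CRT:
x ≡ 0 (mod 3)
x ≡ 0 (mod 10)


m₁ = 3, m₂ = 10, gcd = 1, so CRT applies. M = m₁·m₂ = 30
Let M₁ = M/m₁ = 10, M₂ = M/m₂ = 3
Find y₁ ≡ M₁⁻¹ (mod m₁): 10⁻¹ ≡ 1 (mod 3)
Find y₂ ≡ M₂⁻¹ (mod m₂): 3⁻¹ ≡ 7 (mod 10)
x = a₁·M₁·y₁ + a₂·M₂·y₂ = 0·10·1 + 0·3·7 = 0
Reduce mod 30: x ≡ 0
Check: 0 mod 3 = 0 ✓, 0 mod 10 = 0 ✓

x ≡ 0 (mod 30)


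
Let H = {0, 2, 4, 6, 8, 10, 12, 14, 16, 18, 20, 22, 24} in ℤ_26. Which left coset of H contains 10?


10 + H = {10 + h (mod 26) : h ∈ H}
10+0=10, 10+2=12, 10+4=14, 10+6=16, 10+8=18, 10+10=20, 10+12=22, 10+14=24, 10+16=0, 10+18=2, 10+20=4, 10+22=6, 10+24=8
10 + H = {0, 2, 4, 6, 8, 10, 12, 14, 16, 18, 20, 22, 24} = 0 + H

10 + H = {0, 2, 4, 6, 8, 10, 12, 14, 16, 18, 20, 22, 24}


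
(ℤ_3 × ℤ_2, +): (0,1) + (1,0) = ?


Operation: componentwise addition mod (3, 2)
(0,1) + (1,0) = ((a₁+b₁) mod 3, (a₂+b₂) mod 2) with a = (0,1), b = (1,0)

(0,1) + (1,0) = (1,1)


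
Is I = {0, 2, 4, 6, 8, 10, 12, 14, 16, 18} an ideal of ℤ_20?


Check ideal conditions for I = {0, 2, 4, 6, 8, 10, 12, 14, 16, 18} in ℤ_20:
(1) I is an additive subgroup? Yes
(2) For r ∈ ℤ_20 and a ∈ I: r·a ∈ I? Yes

Yes, I is an ideal of ℤ_20


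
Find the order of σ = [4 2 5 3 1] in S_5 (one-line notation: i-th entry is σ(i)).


Cycle decomposition: (1 4 3 5)
Cycle lengths: 4
Order = lcm(4) = 4

ord(σ) = 4


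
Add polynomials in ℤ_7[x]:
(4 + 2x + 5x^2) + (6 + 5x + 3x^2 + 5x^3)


Add coefficients mod 7:
x^0: 4 + 6 = 3 (mod 7)
x^1: 2 + 5 = 0 (mod 7)
x^2: 5 + 3 = 1 (mod 7)
x^3: 0 + 5 = 5 (mod 7)
Result: 3 + x^2 + 5x^3

f + g = 3 + x^2 + 5x^3


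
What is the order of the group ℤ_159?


ℤ_n has n elements.

|ℤ_159| = 159


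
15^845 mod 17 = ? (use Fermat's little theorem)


Fermat's little theorem: if p is prime and gcd(a,p)=1, then a^(p-1) ≡ 1 (mod p)
p = 17 is prime, gcd(15,17) = 1
Reduce exponent: 845 mod 16 = 13
So 15^845 ≡ 15^13 (mod 17)
15^13 mod 17 = 2

15^845 ≡ 2 (mod 17)


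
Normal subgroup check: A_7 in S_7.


H = A_7 in S_7
A_7 has index 2 in S_7, and every subgroup of index 2 is normal

Yes, normal subgroup


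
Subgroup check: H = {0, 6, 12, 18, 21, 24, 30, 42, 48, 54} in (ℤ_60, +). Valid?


Subgroup test for H = {0, 6, 12, 18, 21, 24, 30, 42, 48, 54} in (ℤ_60, +):
(1) 0 ∈ H? Yes
(2) Closure: for all a,b ∈ H, (a+b) mod 60 ∈ H? No  [counterexample: 6 + 21 = 27 ∉ H]
(3) Inverses: for all a ∈ H, -a mod 60 ∈ H? No

No, H is not a subgroup of ℤ_60


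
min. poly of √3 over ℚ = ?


√3 satisfies x² - 3 = 0, irreducible over ℚ since 3 is squarefree

Minimal polynomial: x² - 3


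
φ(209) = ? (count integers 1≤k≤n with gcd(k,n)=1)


Factor n: 209 = 11 × 19
φ(n) = n · ∏(1 - 1/p) over distinct primes p | n
φ(209) = 209 · (1 - 1/11) · (1 - 1/19) = 180

φ(209) = 180


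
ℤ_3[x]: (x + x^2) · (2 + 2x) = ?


Expand and collect like terms; reduce coefficients mod 3:
x^0: 0·2 = 0 ≡ 0 (mod 3)
x^1: 0·2 + 1·2 = 2 ≡ 2 (mod 3)
x^2: 1·2 + 1·2 = 4 ≡ 1 (mod 3)
x^3: 1·2 = 2 ≡ 2 (mod 3)
Result: 2x + x^2 + 2x^3

f · g = 2x + x^2 + 2x^3


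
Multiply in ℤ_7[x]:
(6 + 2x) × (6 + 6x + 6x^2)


Expand and collect like terms; reduce coefficients mod 7:
x^0: 6·6 = 36 ≡ 1 (mod 7)
x^1: 6·6 + 2·6 = 48 ≡ 6 (mod 7)
x^2: 6·6 + 2·6 = 48 ≡ 6 (mod 7)
x^3: 2·6 = 12 ≡ 5 (mod 7)
Result: 1 + 6x + 6x^2 + 5x^3

f · g = 1 + 6x + 6x^2 + 5x^3


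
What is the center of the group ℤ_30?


Z(G) = {g ∈ G | gx = xg for all x ∈ G}
ℤ_30 is abelian, so Z(G) = G

Z(ℤ_30) = ℤ_30


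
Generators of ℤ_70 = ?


g generates ℤ_n iff gcd(g,n) = 1
Prime factors of 70: 2, 5, 7
Generators are g ∈ {1,...,69} not divisible by any of these primes.
Generators: {1, 3, 9, 11, 13, 17, 19, 23, 27, 29, 31, 33, 37, 39, 41, 43, 47, 51, 53, 57, 59, 61, 67, 69}
Number of generators = φ(70) = 24

Generators of ℤ_70 = {1, 3, 9, 11, 13, 17, 19, 23, 27, 29, 31, 33, 37, 39, 41, 43, 47, 51, 53, 57, 59, 61, 67, 69}


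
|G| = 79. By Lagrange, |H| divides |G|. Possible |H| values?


Lagrange's theorem: |H| divides |G|
|G| = 79
Divisors of 79: 1, 79

Possible subgroup orders: {1, 79}


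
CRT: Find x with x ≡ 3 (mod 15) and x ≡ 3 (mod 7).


m₁ = 15, m₂ = 7, gcd = 1, so CRT applies. M = m₁·m₂ = 105
Let M₁ = M/m₁ = 7, M₂ = M/m₂ = 15
Find y₁ ≡ M₁⁻¹ (mod m₁): 7⁻¹ ≡ 13 (mod 15)
Find y₂ ≡ M₂⁻¹ (mod m₂): 15⁻¹ ≡ 1 (mod 7)
x = a₁·M₁·y₁ + a₂·M₂·y₂ = 3·7·13 + 3·15·1 = 318
Reduce mod 105: x ≡ 3
Check: 3 mod 15 = 3 ✓, 3 mod 7 = 3 ✓

x ≡ 3 (mod 105)


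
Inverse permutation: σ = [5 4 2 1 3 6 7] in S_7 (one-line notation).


To find σ⁻¹, swap domain and range:
σ(1) = 5 → σ⁻¹(5) = 1
σ(2) = 4 → σ⁻¹(4) = 2
σ(3) = 2 → σ⁻¹(2) = 3
σ(4) = 1 → σ⁻¹(1) = 4
σ(5) = 3 → σ⁻¹(3) = 5
σ(6) = 6 → σ⁻¹(6) = 6
σ(7) = 7 → σ⁻¹(7) = 7

σ⁻¹ = [4 3 5 2 1 6 7]


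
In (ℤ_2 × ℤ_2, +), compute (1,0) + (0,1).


Operation: componentwise addition mod (2, 2)
(1,0) + (0,1) = ((a₁+b₁) mod 2, (a₂+b₂) mod 2) with a = (1,0), b = (0,1)

(1,0) + (0,1) = (1,1)


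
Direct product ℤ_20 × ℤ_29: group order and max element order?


|ℤ_20 × ℤ_29| = 20 × 29 = 580
Max element order = lcm(20,29) = 580
Cyclic? Yes (gcd=1)

|ℤ_20×ℤ_29| = 580, max element order = 580


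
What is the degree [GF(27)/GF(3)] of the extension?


GF(27) = GF(3^3), so the extension degree is 3

[GF(27)/GF(3)] = 3


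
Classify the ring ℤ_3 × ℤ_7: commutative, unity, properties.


Direct product ring; commutative with unity (1,1); but (1,0)·(0,1) = (0,0) gives zero divisors, so not an integral domain
Commutative: Yes
Integral domain: No
Has unity: Yes

ℤ_3 × ℤ_7: Commutative=Yes, Unity=Yes


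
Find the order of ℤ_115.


ℤ_n has n elements.

|ℤ_115| = 115


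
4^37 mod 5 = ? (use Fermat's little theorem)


Fermat's little theorem: if p is prime and gcd(a,p)=1, then a^(p-1) ≡ 1 (mod p)
p = 5 is prime, gcd(4,5) = 1
Reduce exponent: 37 mod 4 = 1
So 4^37 ≡ 4^1 (mod 5)
4^1 mod 5 = 4

4^37 ≡ 4 (mod 5)


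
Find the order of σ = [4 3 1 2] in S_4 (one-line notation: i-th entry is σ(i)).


Cycle decomposition: (1 4 2 3)
Cycle lengths: 4
Order = lcm(4) = 4

ord(σ) = 4


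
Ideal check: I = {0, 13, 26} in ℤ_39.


Check ideal conditions for I = {0, 13, 26} in ℤ_39:
(1) I is an additive subgroup? Yes
(2) For r ∈ ℤ_39 and a ∈ I: r·a ∈ I? Yes

Yes, I is an ideal of ℤ_39


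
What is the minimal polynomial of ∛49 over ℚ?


∛49 satisfies x³ - 49 = 0, irreducible over ℚ (no rational root; 49 is not a perfect cube)

Minimal polynomial: x³ - 49


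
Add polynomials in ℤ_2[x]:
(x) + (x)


Add coefficients mod 2:
x^0: 0 + 0 = 0 (mod 2)
x^1: 1 + 1 = 0 (mod 2)
Result: 0

f + g = 0


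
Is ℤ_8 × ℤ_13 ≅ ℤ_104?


Comparing ℤ_8 × ℤ_13 and ℤ_104:
gcd(8,13) = 1, so ℤ_8 × ℤ_13 ≅ ℤ_104 (CRT)

Yes, ℤ_8 × ℤ_13 ≅ ℤ_104


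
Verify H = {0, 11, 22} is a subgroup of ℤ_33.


Subgroup test for H = {0, 11, 22} in (ℤ_33, +):
(1) 0 ∈ H? Yes
(2) Closure: for all a,b ∈ H, (a+b) mod 33 ∈ H? Yes
(3) Inverses: for all a ∈ H, -a mod 33 ∈ H? Yes

Yes, H is a subgroup of ℤ_33


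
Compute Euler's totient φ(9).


φ(n) = count of k ∈ {1,...,n} with gcd(k,n)=1
Coprimes to 9: {1, 2, 4, 5, 7, 8}
Count: 6

φ(9) = 6


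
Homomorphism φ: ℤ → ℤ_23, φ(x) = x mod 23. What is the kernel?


Kernel = preimage of identity
ker(φ) = {x ∈ ℤ : x ≡ 0 (mod 23)} = 23ℤ = {0, ±23, ±46, ...}

ker(φ) = 23ℤ


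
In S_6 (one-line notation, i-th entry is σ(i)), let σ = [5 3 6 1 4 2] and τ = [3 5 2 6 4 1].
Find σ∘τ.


σ∘τ: apply τ first, then σ
1 →τ 3 →σ 6
2 →τ 5 →σ 4
3 →τ 2 →σ 3
4 →τ 6 →σ 2
5 →τ 4 →σ 1
6 →τ 1 →σ 5

σ∘τ = [6 4 3 2 1 5]


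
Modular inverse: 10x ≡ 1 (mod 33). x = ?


Use the extended Euclidean algorithm to write 1 = 10·s + 33·t; then s mod 33 is the inverse.
Euclidean algorithm:
  10 = 0·33 + 10
  33 = 3·10 + 3
  10 = 3·3 + 1
  3 = 3·1 + 0
gcd(10,33) = 1
Back-substitution gives: 10·(10) + 33·(-3) = 1
So 10⁻¹ ≡ 10 ≡ 10 (mod 33)
Check: 10 × 10 = 100 ≡ 1 (mod 33) ✓

10⁻¹ ≡ 10 (mod 33)


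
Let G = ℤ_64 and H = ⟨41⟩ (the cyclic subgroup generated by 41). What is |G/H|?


|⟨41⟩| = n / gcd(41, 64) = 64 / 1 = 64
H is normal (ℤ_64 is abelian).
|G/H| = |G| / |H| = 64 / 64 = 1

|G/H| = 1


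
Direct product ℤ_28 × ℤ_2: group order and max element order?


|ℤ_28 × ℤ_2| = 28 × 2 = 56
Max element order = lcm(28,2) = 28
Cyclic? No (gcd=2)

|ℤ_28×ℤ_2| = 56, max element order = 28


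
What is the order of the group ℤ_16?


ℤ_n has n elements.

|ℤ_16| = 16


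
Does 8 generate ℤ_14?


g generates ℤ_n iff gcd(g, n) = 1
gcd(8, 14) = 2
Since gcd = 2 ≠ 1, ⟨8⟩ has order 7 < 14, so 8 is not a generator.

No, 8 does not generate ℤ_14


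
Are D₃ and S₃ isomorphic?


Comparing D₃ and S₃:
Both are the unique non-abelian group of order 6

Yes, D₃ ≅ S₃


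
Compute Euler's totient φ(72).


Factor n: 72 = 2^3 × 3^2
φ(n) = n · ∏(1 - 1/p) over distinct primes p | n
φ(72) = 72 · (1 - 1/2) · (1 - 1/3) = 24

φ(72) = 24


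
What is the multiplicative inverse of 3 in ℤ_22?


Use the extended Euclidean algorithm to write 1 = 3·s + 22·t; then s mod 22 is the inverse.
Euclidean algorithm:
  3 = 0·22 + 3
  22 = 7·3 + 1
  3 = 3·1 + 0
gcd(3,22) = 1
Back-substitution gives: 3·(-7) + 22·(1) = 1
So 3⁻¹ ≡ -7 ≡ 15 (mod 22)
Check: 3 × 15 = 45 ≡ 1 (mod 22) ✓

3⁻¹ ≡ 15 (mod 22)


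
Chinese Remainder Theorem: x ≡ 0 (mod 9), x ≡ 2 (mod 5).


m₁ = 9, m₂ = 5, gcd = 1, so CRT applies. M = m₁·m₂ = 45
Let M₁ = M/m₁ = 5, M₂ = M/m₂ = 9
Find y₁ ≡ M₁⁻¹ (mod m₁): 5⁻¹ ≡ 2 (mod 9)
Find y₂ ≡ M₂⁻¹ (mod m₂): 9⁻¹ ≡ 4 (mod 5)
x = a₁·M₁·y₁ + a₂·M₂·y₂ = 0·5·2 + 2·9·4 = 72
Reduce mod 45: x ≡ 27
Check: 27 mod 9 = 0 ✓, 27 mod 5 = 2 ✓

x ≡ 27 (mod 45)


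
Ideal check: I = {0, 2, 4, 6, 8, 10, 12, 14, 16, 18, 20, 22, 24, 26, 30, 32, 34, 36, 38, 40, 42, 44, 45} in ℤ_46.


Check ideal conditions for I = {0, 2, 4, 6, 8, 10, 12, 14, 16, 18, 20, 22, 24, 26, 30, 32, 34, 36, 38, 40, 42, 44, 45} in ℤ_46:
(1) I is an additive subgroup? No
(2) For r ∈ ℤ_46 and a ∈ I: r·a ∈ I? No  [counterexample: r=2, a=14, r·a mod 46 = 28 ∉ I]

No, I is not an ideal of ℤ_46


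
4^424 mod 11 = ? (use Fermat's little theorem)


Fermat's little theorem: if p is prime and gcd(a,p)=1, then a^(p-1) ≡ 1 (mod p)
p = 11 is prime, gcd(4,11) = 1
Reduce exponent: 424 mod 10 = 4
So 4^424 ≡ 4^4 (mod 11)
4^4 mod 11 = 3

4^424 ≡ 3 (mod 11)


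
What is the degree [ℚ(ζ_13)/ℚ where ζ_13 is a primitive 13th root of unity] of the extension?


[ℚ(ζ_n):ℚ] = deg Φ_n(x) = φ(n). Here φ(13) = 12

[ℚ(ζ_13)/ℚ where ζ_13 is a primitive 13th root of unity] = 12


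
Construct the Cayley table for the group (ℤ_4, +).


Elements: {0, 1, 2, 3}
Operation: addition mod 4
Entry (a, b) = (a + b) mod 4

Cayley table:
  | 0 | 1 | 2 | 3
0 | 0 | 1 | 2 | 3
1 | 1 | 2 | 3 | 0
2 | 2 | 3 | 0 | 1
3 | 3 | 0 | 1 | 2


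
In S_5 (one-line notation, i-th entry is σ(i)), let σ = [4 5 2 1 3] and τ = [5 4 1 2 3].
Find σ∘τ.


σ∘τ: apply τ first, then σ
1 →τ 5 →σ 3
2 →τ 4 →σ 1
3 →τ 1 →σ 4
4 →τ 2 →σ 5
5 →τ 3 →σ 2

σ∘τ = [3 1 4 5 2]


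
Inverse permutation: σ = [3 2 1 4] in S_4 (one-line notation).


To find σ⁻¹, swap domain and range:
σ(1) = 3 → σ⁻¹(3) = 1
σ(2) = 2 → σ⁻¹(2) = 2
σ(3) = 1 → σ⁻¹(1) = 3
σ(4) = 4 → σ⁻¹(4) = 4

σ⁻¹ = [3 2 1 4]


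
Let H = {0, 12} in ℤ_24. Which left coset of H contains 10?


10 + H = {10 + h (mod 24) : h ∈ H}
10+0=10, 10+12=22

10 + H = {10, 22}


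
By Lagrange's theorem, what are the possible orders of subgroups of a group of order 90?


Lagrange's theorem: |H| divides |G|
|G| = 90
Divisors of 90: 1, 2, 3, 5, 6, 9, 10, 15, 18, 30, 45, 90

Possible subgroup orders: {1, 2, 3, 5, 6, 9, 10, 15, 18, 30, 45, 90}


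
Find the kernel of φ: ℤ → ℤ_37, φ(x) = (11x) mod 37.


Kernel = preimage of identity
ker(φ) = {x ∈ ℤ : 11x ≡ 0 (mod 37)}. gcd(11,37) = 1, so 11x ≡ 0 (mod 37) ⟺ x ≡ 0 (mod 37/1 = 37). Hence ker(φ) = 37ℤ

ker(φ) = 37ℤ


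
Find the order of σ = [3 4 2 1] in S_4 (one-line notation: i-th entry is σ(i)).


Cycle decomposition: (1 3 2 4)
Cycle lengths: 4
Order = lcm(4) = 4

ord(σ) = 4


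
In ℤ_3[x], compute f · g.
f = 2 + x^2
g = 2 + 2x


Expand and collect like terms; reduce coefficients mod 3:
x^0: 2·2 = 4 ≡ 1 (mod 3)
x^1: 2·2 + 0·2 = 4 ≡ 1 (mod 3)
x^2: 0·2 + 1·2 = 2 ≡ 2 (mod 3)
x^3: 1·2 = 2 ≡ 2 (mod 3)
Result: 1 + x + 2x^2 + 2x^3

f · g = 1 + x + 2x^2 + 2x^3


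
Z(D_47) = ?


Z(G) = {g ∈ G | gx = xg for all x ∈ G}
For odd n, Z(D_n) = {e}: no nontrivial rotation commutes with all reflections

Z(D_47) = {e}


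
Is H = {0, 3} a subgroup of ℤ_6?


Subgroup test for H = {0, 3} in (ℤ_6, +):
(1) 0 ∈ H? Yes
(2) Closure: for all a,b ∈ H, (a+b) mod 6 ∈ H? Yes
(3) Inverses: for all a ∈ H, -a mod 6 ∈ H? Yes

Yes, H is a subgroup of ℤ_6


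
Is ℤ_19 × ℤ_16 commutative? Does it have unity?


Direct product ring; commutative with unity (1,1); but (1,0)·(0,1) = (0,0) gives zero divisors, so not an integral domain
Commutative: Yes
Integral domain: No
Has unity: Yes

ℤ_19 × ℤ_16: Commutative=Yes, Unity=Yes


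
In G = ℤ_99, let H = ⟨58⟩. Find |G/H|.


|⟨58⟩| = n / gcd(58, 99) = 99 / 1 = 99
H is normal (ℤ_99 is abelian).
|G/H| = |G| / |H| = 99 / 99 = 1

|G/H| = 1


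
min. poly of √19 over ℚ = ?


√19 satisfies x² - 19 = 0, irreducible over ℚ since 19 is squarefree

Minimal polynomial: x² - 19


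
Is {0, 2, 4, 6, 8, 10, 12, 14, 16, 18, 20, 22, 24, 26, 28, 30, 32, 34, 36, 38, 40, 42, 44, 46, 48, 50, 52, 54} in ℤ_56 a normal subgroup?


H = {0, 2, 4, 6, 8, 10, 12, 14, 16, 18, 20, 22, 24, 26, 28, 30, 32, 34, 36, 38, 40, 42, 44, 46, 48, 50, 52, 54} in ℤ_56
ℤ_56 is abelian; every subgroup of an abelian group is normal

Yes, normal subgroup


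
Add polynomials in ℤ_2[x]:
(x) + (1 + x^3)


Add coefficients mod 2:
x^0: 0 + 1 = 1 (mod 2)
x^1: 1 + 0 = 1 (mod 2)
x^2: 0 + 0 = 0 (mod 2)
x^3: 0 + 1 = 1 (mod 2)
Result: 1 + x + x^3

f + g = 1 + x + x^3


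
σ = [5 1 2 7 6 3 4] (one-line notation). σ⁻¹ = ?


To find σ⁻¹, swap domain and range:
σ(1) = 5 → σ⁻¹(5) = 1
σ(2) = 1 → σ⁻¹(1) = 2
σ(3) = 2 → σ⁻¹(2) = 3
σ(4) = 7 → σ⁻¹(7) = 4
σ(5) = 6 → σ⁻¹(6) = 5
σ(6) = 3 → σ⁻¹(3) = 6
σ(7) = 4 → σ⁻¹(4) = 7

σ⁻¹ = [2 3 6 7 1 5 4]


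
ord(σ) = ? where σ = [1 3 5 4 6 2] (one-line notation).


Cycle decomposition: (2 3 5 6)
Cycle lengths: 4
Order = lcm(4) = 4

ord(σ) = 4


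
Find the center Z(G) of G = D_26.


Z(G) = {g ∈ G | gx = xg for all x ∈ G}
For even n, Z(D_n) = {e, r^(n/2)}: the 180° rotation r^13 commutes with every reflection and rotation

Z(D_26) = {e, r^13}


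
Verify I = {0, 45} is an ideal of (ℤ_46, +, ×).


Check ideal conditions for I = {0, 45} in ℤ_46:
(1) I is an additive subgroup? No
(2) For r ∈ ℤ_46 and a ∈ I: r·a ∈ I? No  [counterexample: r=2, a=45, r·a mod 46 = 44 ∉ I]

No, I is not an ideal of ℤ_46
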